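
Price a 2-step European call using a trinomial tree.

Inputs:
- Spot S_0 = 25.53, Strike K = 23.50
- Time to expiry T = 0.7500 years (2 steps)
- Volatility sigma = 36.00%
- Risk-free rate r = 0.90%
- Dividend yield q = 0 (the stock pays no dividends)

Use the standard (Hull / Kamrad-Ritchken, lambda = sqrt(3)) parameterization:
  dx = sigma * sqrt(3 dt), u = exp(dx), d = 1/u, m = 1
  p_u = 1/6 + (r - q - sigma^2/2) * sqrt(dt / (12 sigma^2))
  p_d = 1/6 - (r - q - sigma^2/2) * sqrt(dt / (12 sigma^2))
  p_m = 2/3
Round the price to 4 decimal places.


dt = T/N = 0.375000; dx = sigma*sqrt(3*dt) = 0.381838
u = exp(dx) = 1.464974; d = 1/u = 0.682606
p_u = 0.139266, p_m = 0.666667, p_d = 0.194067
Discount per step: exp(-r*dt) = 0.996631
Stock lattice S(k, j) with j the centered position index:
  k=0: S(0,+0) = 25.5300
  k=1: S(1,-1) = 17.4269; S(1,+0) = 25.5300; S(1,+1) = 37.4008
  k=2: S(2,-2) = 11.8957; S(2,-1) = 17.4269; S(2,+0) = 25.5300; S(2,+1) = 37.4008; S(2,+2) = 54.7912
Terminal payoffs V(N, j) = max(S_T - K, 0):
  V(2,-2) = 0.000000; V(2,-1) = 0.000000; V(2,+0) = 2.030000; V(2,+1) = 13.900792; V(2,+2) = 31.291198
Backward induction: V(k, j) = exp(-r*dt) * [p_u * V(k+1, j+1) + p_m * V(k+1, j) + p_d * V(k+1, j-1)]
  V(1,-1) = exp(-r*dt) * [p_u*2.030000 + p_m*0.000000 + p_d*0.000000] = 0.281758
  V(1,+0) = exp(-r*dt) * [p_u*13.900792 + p_m*2.030000 + p_d*0.000000] = 3.278162
  V(1,+1) = exp(-r*dt) * [p_u*31.291198 + p_m*13.900792 + p_d*2.030000] = 13.971726
  V(0,+0) = exp(-r*dt) * [p_u*13.971726 + p_m*3.278162 + p_d*0.281758] = 4.171808

Answer: Price = V(0,0) = 4.1718


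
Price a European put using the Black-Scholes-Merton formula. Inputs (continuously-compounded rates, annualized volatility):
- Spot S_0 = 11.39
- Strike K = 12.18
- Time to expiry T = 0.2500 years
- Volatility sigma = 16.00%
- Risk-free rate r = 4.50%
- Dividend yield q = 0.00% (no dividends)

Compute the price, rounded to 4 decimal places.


Answer: Price = 0.7881

Derivation:
d1 = (ln(S/K) + (r - q + 0.5*sigma^2) * T) / (sigma * sqrt(T)) = -0.65761856
d2 = d1 - sigma * sqrt(T) = -0.73761856
exp(-rT) = 0.98881304; exp(-qT) = 1.00000000
P = K * exp(-rT) * N(-d2) - S_0 * exp(-qT) * N(-d1)
N(-d1) = 0.74460837; N(-d2) = 0.76962686
P = 12.1800 * 0.98881304 * 0.76962686 - 11.3900 * 1.00000000 * 0.74460837 = 0.7881


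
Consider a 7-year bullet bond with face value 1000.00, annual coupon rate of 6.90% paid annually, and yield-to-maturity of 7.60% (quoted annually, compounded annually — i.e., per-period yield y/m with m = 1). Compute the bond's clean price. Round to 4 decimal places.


Answer: Price = 963.0515

Derivation:
Coupon per period c = face * coupon_rate / m = 69.000000
Periods per year m = 1; per-period yield y/m = 0.076000
Number of cashflows N = 7
Cashflows (t years, CF_t, discount factor 1/(1+y/m)^(m*t), PV):
  t = 1.0000: CF_t = 69.000000, DF = 0.929368, PV = 64.126394
  t = 2.0000: CF_t = 69.000000, DF = 0.863725, PV = 59.597020
  t = 3.0000: CF_t = 69.000000, DF = 0.802718, PV = 55.387566
  t = 4.0000: CF_t = 69.000000, DF = 0.746021, PV = 51.475433
  t = 5.0000: CF_t = 69.000000, DF = 0.693328, PV = 47.839621
  t = 6.0000: CF_t = 69.000000, DF = 0.644357, PV = 44.460615
  t = 7.0000: CF_t = 1069.000000, DF = 0.598845, PV = 640.164823
Price P = sum_t PV_t = 963.051472


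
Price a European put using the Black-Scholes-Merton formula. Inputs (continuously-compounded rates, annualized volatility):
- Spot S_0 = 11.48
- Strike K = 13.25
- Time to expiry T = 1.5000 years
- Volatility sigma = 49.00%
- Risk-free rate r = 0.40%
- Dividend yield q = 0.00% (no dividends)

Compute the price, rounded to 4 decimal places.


Answer: Price = 3.8260

Derivation:
d1 = (ln(S/K) + (r - q + 0.5*sigma^2) * T) / (sigma * sqrt(T)) = 0.07112491
d2 = d1 - sigma * sqrt(T) = -0.52900007
exp(-rT) = 0.99401796; exp(-qT) = 1.00000000
P = K * exp(-rT) * N(-d2) - S_0 * exp(-qT) * N(-d1)
N(-d1) = 0.47164917; N(-d2) = 0.70159730
P = 13.2500 * 0.99401796 * 0.70159730 - 11.4800 * 1.00000000 * 0.47164917 = 3.8260


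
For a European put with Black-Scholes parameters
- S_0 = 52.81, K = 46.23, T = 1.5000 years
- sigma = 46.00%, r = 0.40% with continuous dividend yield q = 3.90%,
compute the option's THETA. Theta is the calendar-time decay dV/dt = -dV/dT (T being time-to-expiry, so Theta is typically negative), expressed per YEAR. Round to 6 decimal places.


d1 = 0.4247053625; d2 = -0.1386772783
phi(d1) = 0.3645374987; exp(-qT) = 0.9431782404; exp(-rT) = 0.9940179641
Theta = -S*exp(-qT)*phi(d1)*sigma/(2*sqrt(T)) + r*K*exp(-rT)*N(-d2) - q*S*exp(-qT)*N(-d1)
N(-d1) = 0.3355257371; N(-d2) = 0.5551474131; sqrt(T) = 1.2247448714
Term 1 = -52.8100 * 0.9431782404 * 0.3645374987 * 0.4600 / (2 * 1.2247448714) = -3.4098427875
Term 2 = 0.0040 * 46.2300 * 0.9940179641 * 0.5551474131 = 0.1020437566
Term 3 = -0.0390 * 52.8100 * 0.9431782404 * 0.3355257371 = -0.6517790343
Theta = -3.4098427875 + (0.1020437566) + (-0.6517790343) = -3.959578

Answer: Theta = -3.959578


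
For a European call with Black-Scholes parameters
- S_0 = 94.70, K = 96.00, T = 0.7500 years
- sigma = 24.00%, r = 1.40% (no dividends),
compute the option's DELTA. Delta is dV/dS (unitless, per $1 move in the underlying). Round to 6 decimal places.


d1 = 0.0888436636; d2 = -0.1190024333
phi(d1) = 0.3973709183; exp(-qT) = 1.0000000000; exp(-rT) = 0.9895549326
N(d1) = 0.5353969219
Delta = exp(-qT) * N(d1) = 1.0000000000 * 0.5353969219 = 0.535397

Answer: Delta = 0.535397


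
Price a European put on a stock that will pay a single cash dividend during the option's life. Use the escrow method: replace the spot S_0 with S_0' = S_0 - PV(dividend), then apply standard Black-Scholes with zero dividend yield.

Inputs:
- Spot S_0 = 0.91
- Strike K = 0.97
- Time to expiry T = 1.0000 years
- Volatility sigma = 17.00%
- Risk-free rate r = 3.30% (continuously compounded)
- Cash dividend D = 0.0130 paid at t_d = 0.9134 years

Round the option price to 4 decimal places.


PV(D) = D * exp(-r * t_d) = 0.0130 * 0.97030755 = 0.01261400
S_0' = S_0 - PV(D) = 0.9100 - 0.01261400 = 0.89738600
d1 = (ln(S_0'/K) + (r + sigma^2/2)*T) / (sigma*sqrt(T)) = -0.17858810
d2 = d1 - sigma*sqrt(T) = -0.34858810
exp(-rT) = 0.96753856
N(-d1) = 0.57086943; N(-d2) = 0.63630072
P = K * exp(-rT) * N(-d2) - S_0' * N(-d1) = 0.9700 * 0.96753856 * 0.63630072 - 0.89738600 * 0.57086943 = 0.0849

Answer: Price = 0.0849


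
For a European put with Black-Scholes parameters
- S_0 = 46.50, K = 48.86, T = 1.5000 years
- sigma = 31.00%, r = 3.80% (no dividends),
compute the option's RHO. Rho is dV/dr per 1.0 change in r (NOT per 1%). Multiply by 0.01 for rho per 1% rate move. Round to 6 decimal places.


d1 = 0.2095716175; d2 = -0.1700992926
phi(d1) = 0.3902769496; exp(-qT) = 1.0000000000; exp(-rT) = 0.9445940694
N(-d2) = 0.5675339751
Rho = -K*T*exp(-rT)*N(-d2) = -48.8600 * 1.5000 * 0.9445940694 * 0.5675339751 = -39.289979

Answer: Rho = -39.289979


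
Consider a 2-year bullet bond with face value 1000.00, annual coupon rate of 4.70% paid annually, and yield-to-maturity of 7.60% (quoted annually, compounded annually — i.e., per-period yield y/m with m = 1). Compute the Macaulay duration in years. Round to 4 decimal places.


Answer: Macaulay duration = 1.9539 years

Derivation:
Coupon per period c = face * coupon_rate / m = 47.000000
Periods per year m = 1; per-period yield y/m = 0.076000
Number of cashflows N = 2
Cashflows (t years, CF_t, discount factor 1/(1+y/m)^(m*t), PV):
  t = 1.0000: CF_t = 47.000000, DF = 0.929368, PV = 43.680297
  t = 2.0000: CF_t = 1047.000000, DF = 0.863725, PV = 904.320007
Price P = sum_t PV_t = 948.000304
Macaulay numerator sum_t t * PV_t:
  t * PV_t at t = 1.0000: 43.680297
  t * PV_t at t = 2.0000: 1808.640013
Macaulay duration D = (sum_t t * PV_t) / P = 1852.320311 / 948.000304 = 1.953924


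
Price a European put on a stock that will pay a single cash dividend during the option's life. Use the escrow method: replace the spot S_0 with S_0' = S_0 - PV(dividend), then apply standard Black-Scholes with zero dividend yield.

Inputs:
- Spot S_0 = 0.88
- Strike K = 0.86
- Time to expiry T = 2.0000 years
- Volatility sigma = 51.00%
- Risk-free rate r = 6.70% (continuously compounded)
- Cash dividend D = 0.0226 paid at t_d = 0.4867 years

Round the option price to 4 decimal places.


PV(D) = D * exp(-r * t_d) = 0.0226 * 0.96791704 = 0.02187493
S_0' = S_0 - PV(D) = 0.8800 - 0.02187493 = 0.85812507
d1 = (ln(S_0'/K) + (r + sigma^2/2)*T) / (sigma*sqrt(T)) = 0.54338726
d2 = d1 - sigma*sqrt(T) = -0.17786165
exp(-rT) = 0.87459006
N(-d1) = 0.29343160; N(-d2) = 0.57058419
P = K * exp(-rT) * N(-d2) - S_0' * N(-d1) = 0.8600 * 0.87459006 * 0.57058419 - 0.85812507 * 0.29343160 = 0.1774

Answer: Price = 0.1774


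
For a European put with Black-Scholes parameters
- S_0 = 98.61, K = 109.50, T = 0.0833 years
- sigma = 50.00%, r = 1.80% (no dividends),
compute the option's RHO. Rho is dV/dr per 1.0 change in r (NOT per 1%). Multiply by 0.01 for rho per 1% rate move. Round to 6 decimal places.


d1 = -0.6433428817; d2 = -0.7876515786
phi(d1) = 0.3243657425; exp(-qT) = 1.0000000000; exp(-rT) = 0.9985017235
N(-d2) = 0.7845497320
Rho = -K*T*exp(-rT)*N(-d2) = -109.5000 * 0.0833 * 0.9985017235 * 0.7845497320 = -7.145431

Answer: Rho = -7.145431


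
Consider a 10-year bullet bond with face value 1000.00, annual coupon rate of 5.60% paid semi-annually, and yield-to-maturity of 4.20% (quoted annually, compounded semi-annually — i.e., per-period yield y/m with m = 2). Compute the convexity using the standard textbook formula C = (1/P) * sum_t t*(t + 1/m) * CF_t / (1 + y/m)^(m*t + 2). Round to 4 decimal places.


Answer: Convexity = 73.2814

Derivation:
Coupon per period c = face * coupon_rate / m = 28.000000
Periods per year m = 2; per-period yield y/m = 0.021000
Number of cashflows N = 20
Cashflows (t years, CF_t, discount factor 1/(1+y/m)^(m*t), PV):
  t = 0.5000: CF_t = 28.000000, DF = 0.979432, PV = 27.424094
  t = 1.0000: CF_t = 28.000000, DF = 0.959287, PV = 26.860033
  t = 1.5000: CF_t = 28.000000, DF = 0.939556, PV = 26.307574
  t = 2.0000: CF_t = 28.000000, DF = 0.920231, PV = 25.766478
  t = 2.5000: CF_t = 28.000000, DF = 0.901304, PV = 25.236511
  t = 3.0000: CF_t = 28.000000, DF = 0.882766, PV = 24.717445
  t = 3.5000: CF_t = 28.000000, DF = 0.864609, PV = 24.209055
  t = 4.0000: CF_t = 28.000000, DF = 0.846826, PV = 23.711121
  t = 4.5000: CF_t = 28.000000, DF = 0.829408, PV = 23.223429
  t = 5.0000: CF_t = 28.000000, DF = 0.812349, PV = 22.745768
  t = 5.5000: CF_t = 28.000000, DF = 0.795640, PV = 22.277932
  t = 6.0000: CF_t = 28.000000, DF = 0.779276, PV = 21.819718
  t = 6.5000: CF_t = 28.000000, DF = 0.763247, PV = 21.370928
  t = 7.0000: CF_t = 28.000000, DF = 0.747549, PV = 20.931369
  t = 7.5000: CF_t = 28.000000, DF = 0.732173, PV = 20.500852
  t = 8.0000: CF_t = 28.000000, DF = 0.717114, PV = 20.079189
  t = 8.5000: CF_t = 28.000000, DF = 0.702364, PV = 19.666198
  t = 9.0000: CF_t = 28.000000, DF = 0.687918, PV = 19.261703
  t = 9.5000: CF_t = 28.000000, DF = 0.673769, PV = 18.865527
  t = 10.0000: CF_t = 1028.000000, DF = 0.659911, PV = 678.388181
Price P = sum_t PV_t = 1113.363106
Convexity numerator sum_t t*(t + 1/m) * CF_t / (1+y/m)^(m*t + 2):
  t = 0.5000: term = 13.153787
  t = 1.0000: term = 38.649717
  t = 1.5000: term = 75.709534
  t = 2.0000: term = 123.587226
  t = 2.5000: term = 181.567912
  t = 3.0000: term = 248.966775
  t = 3.5000: term = 325.128012
  t = 4.0000: term = 409.423829
  t = 4.5000: term = 501.253464
  t = 5.0000: term = 600.042235
  t = 5.5000: term = 705.240629
  t = 6.0000: term = 816.323406
  t = 6.5000: term = 932.788744
  t = 7.0000: term = 1054.157399
  t = 7.5000: term = 1179.971903
  t = 8.0000: term = 1309.795779
  t = 8.5000: term = 1443.212783
  t = 9.0000: term = 1579.826172
  t = 9.5000: term = 1719.257996
  t = 10.0000: term = 68330.734304
Convexity = (1/P) * sum = 81588.791607 / 1113.363106 = 73.281386


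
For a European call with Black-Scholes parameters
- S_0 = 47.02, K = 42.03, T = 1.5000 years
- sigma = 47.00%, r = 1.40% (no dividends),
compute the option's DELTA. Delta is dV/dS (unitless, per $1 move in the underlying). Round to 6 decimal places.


d1 = 0.5191952254; d2 = -0.0564348642
phi(d1) = 0.3486382685; exp(-qT) = 1.0000000000; exp(-rT) = 0.9792189646
N(d1) = 0.6981876959
Delta = exp(-qT) * N(d1) = 1.0000000000 * 0.6981876959 = 0.698188

Answer: Delta = 0.698188


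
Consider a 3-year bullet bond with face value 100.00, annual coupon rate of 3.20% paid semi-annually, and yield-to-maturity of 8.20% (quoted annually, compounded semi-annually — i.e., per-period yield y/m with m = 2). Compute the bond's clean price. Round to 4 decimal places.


Answer: Price = 86.9372

Derivation:
Coupon per period c = face * coupon_rate / m = 1.600000
Periods per year m = 2; per-period yield y/m = 0.041000
Number of cashflows N = 6
Cashflows (t years, CF_t, discount factor 1/(1+y/m)^(m*t), PV):
  t = 0.5000: CF_t = 1.600000, DF = 0.960615, PV = 1.536984
  t = 1.0000: CF_t = 1.600000, DF = 0.922781, PV = 1.476449
  t = 1.5000: CF_t = 1.600000, DF = 0.886437, PV = 1.418299
  t = 2.0000: CF_t = 1.600000, DF = 0.851524, PV = 1.362439
  t = 2.5000: CF_t = 1.600000, DF = 0.817987, PV = 1.308779
  t = 3.0000: CF_t = 101.600000, DF = 0.785770, PV = 79.834265
Price P = sum_t PV_t = 86.937215


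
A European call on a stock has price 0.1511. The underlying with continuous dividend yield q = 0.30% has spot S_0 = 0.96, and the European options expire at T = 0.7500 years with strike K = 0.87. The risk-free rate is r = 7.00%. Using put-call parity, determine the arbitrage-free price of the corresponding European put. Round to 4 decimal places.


Answer: Put price = 0.0188

Derivation:
Put-call parity: C - P = S_0 * exp(-qT) - K * exp(-rT).
S_0 * exp(-qT) = 0.9600 * 0.99775253 = 0.95784243
K * exp(-rT) = 0.8700 * 0.94885432 = 0.82550326
P = C - S*exp(-qT) + K*exp(-rT)
P = 0.1511 - 0.95784243 + 0.82550326 = 0.0188


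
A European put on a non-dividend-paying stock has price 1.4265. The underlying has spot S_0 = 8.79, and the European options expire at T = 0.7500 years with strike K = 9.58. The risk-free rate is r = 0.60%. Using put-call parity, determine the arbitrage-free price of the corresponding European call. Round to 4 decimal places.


Put-call parity: C - P = S_0 * exp(-qT) - K * exp(-rT).
S_0 * exp(-qT) = 8.7900 * 1.00000000 = 8.79000000
K * exp(-rT) = 9.5800 * 0.99551011 = 9.53698685
C = P + S*exp(-qT) - K*exp(-rT)
C = 1.4265 + 8.79000000 - 9.53698685 = 0.6795

Answer: Call price = 0.6795


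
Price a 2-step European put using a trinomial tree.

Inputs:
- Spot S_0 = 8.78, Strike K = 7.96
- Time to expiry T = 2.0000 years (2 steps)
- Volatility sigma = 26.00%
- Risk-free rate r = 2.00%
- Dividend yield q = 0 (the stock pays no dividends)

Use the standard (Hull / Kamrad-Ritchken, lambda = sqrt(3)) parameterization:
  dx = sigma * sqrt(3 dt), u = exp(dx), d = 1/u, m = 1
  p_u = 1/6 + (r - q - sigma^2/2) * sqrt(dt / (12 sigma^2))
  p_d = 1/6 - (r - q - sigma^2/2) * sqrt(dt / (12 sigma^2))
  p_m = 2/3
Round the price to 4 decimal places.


dt = T/N = 1.000000; dx = sigma*sqrt(3*dt) = 0.450333
u = exp(dx) = 1.568835; d = 1/u = 0.637416
p_u = 0.151345, p_m = 0.666667, p_d = 0.181989
Discount per step: exp(-r*dt) = 0.980199
Stock lattice S(k, j) with j the centered position index:
  k=0: S(0,+0) = 8.7800
  k=1: S(1,-1) = 5.5965; S(1,+0) = 8.7800; S(1,+1) = 13.7744
  k=2: S(2,-2) = 3.5673; S(2,-1) = 5.5965; S(2,+0) = 8.7800; S(2,+1) = 13.7744; S(2,+2) = 21.6097
Terminal payoffs V(N, j) = max(K - S_T, 0):
  V(2,-2) = 4.392697; V(2,-1) = 2.363490; V(2,+0) = 0.000000; V(2,+1) = 0.000000; V(2,+2) = 0.000000
Backward induction: V(k, j) = exp(-r*dt) * [p_u * V(k+1, j+1) + p_m * V(k+1, j) + p_d * V(k+1, j-1)]
  V(1,-1) = exp(-r*dt) * [p_u*0.000000 + p_m*2.363490 + p_d*4.392697] = 2.328051
  V(1,+0) = exp(-r*dt) * [p_u*0.000000 + p_m*0.000000 + p_d*2.363490] = 0.421611
  V(1,+1) = exp(-r*dt) * [p_u*0.000000 + p_m*0.000000 + p_d*0.000000] = 0.000000
  V(0,+0) = exp(-r*dt) * [p_u*0.000000 + p_m*0.421611 + p_d*2.328051] = 0.690798

Answer: Price = V(0,0) = 0.6908


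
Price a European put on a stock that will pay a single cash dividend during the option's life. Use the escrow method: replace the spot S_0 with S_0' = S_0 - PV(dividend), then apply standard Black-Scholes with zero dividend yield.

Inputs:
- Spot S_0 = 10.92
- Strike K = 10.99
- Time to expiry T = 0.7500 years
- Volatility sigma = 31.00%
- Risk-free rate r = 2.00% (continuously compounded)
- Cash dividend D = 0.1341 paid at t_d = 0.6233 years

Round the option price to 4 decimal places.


PV(D) = D * exp(-r * t_d) = 0.1341 * 0.98761138 = 0.13243869
S_0' = S_0 - PV(D) = 10.9200 - 0.13243869 = 10.78756131
d1 = (ln(S_0'/K) + (r + sigma^2/2)*T) / (sigma*sqrt(T)) = 0.12085421
d2 = d1 - sigma*sqrt(T) = -0.14761367
exp(-rT) = 0.98511194
N(-d1) = 0.45190326; N(-d2) = 0.55867617
P = K * exp(-rT) * N(-d2) - S_0' * N(-d1) = 10.9900 * 0.98511194 * 0.55867617 - 10.78756131 * 0.45190326 = 1.1735

Answer: Price = 1.1735


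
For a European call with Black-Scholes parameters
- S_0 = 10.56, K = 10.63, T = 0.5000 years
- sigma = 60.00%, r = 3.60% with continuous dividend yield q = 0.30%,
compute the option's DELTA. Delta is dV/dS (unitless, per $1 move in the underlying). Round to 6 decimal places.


d1 = 0.2354502615; d2 = -0.1888138072
phi(d1) = 0.3880360831; exp(-qT) = 0.9985011244; exp(-rT) = 0.9821610324
N(d1) = 0.5930703604
Delta = exp(-qT) * N(d1) = 0.9985011244 * 0.5930703604 = 0.592181

Answer: Delta = 0.592181


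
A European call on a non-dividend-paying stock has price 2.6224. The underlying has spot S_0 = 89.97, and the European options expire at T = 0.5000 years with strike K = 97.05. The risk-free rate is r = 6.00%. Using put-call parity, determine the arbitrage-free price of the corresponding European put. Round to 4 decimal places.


Answer: Put price = 6.8341

Derivation:
Put-call parity: C - P = S_0 * exp(-qT) - K * exp(-rT).
S_0 * exp(-qT) = 89.9700 * 1.00000000 = 89.97000000
K * exp(-rT) = 97.0500 * 0.97044553 = 94.18173903
P = C - S*exp(-qT) + K*exp(-rT)
P = 2.6224 - 89.97000000 + 94.18173903 = 6.8341


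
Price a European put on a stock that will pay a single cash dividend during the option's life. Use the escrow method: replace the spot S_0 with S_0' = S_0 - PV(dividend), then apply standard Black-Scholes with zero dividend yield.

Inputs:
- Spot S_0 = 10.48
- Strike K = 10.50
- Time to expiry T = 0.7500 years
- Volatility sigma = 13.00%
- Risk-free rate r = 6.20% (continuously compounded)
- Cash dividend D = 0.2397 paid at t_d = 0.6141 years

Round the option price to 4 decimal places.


Answer: Price = 0.3508

Derivation:
PV(D) = D * exp(-r * t_d) = 0.2397 * 0.96264151 = 0.23074517
S_0' = S_0 - PV(D) = 10.4800 - 0.23074517 = 10.24925483
d1 = (ln(S_0'/K) + (r + sigma^2/2)*T) / (sigma*sqrt(T)) = 0.25463142
d2 = d1 - sigma*sqrt(T) = 0.14204812
exp(-rT) = 0.95456456
N(-d1) = 0.39950389; N(-d2) = 0.44352100
P = K * exp(-rT) * N(-d2) - S_0' * N(-d1) = 10.5000 * 0.95456456 * 0.44352100 - 10.24925483 * 0.39950389 = 0.3508


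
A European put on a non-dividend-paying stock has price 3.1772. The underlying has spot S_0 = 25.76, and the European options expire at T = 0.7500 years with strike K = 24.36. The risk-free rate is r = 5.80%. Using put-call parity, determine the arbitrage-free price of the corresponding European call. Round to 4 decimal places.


Put-call parity: C - P = S_0 * exp(-qT) - K * exp(-rT).
S_0 * exp(-qT) = 25.7600 * 1.00000000 = 25.76000000
K * exp(-rT) = 24.3600 * 0.95743255 = 23.32305702
C = P + S*exp(-qT) - K*exp(-rT)
C = 3.1772 + 25.76000000 - 23.32305702 = 5.6141

Answer: Call price = 5.6141


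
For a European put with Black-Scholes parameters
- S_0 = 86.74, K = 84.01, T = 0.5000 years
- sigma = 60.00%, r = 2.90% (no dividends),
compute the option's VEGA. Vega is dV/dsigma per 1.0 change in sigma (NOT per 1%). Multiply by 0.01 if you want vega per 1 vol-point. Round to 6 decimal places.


Answer: Vega = 23.235063

Derivation:
d1 = 0.3216847928; d2 = -0.1025792759
phi(d1) = 0.3788256954; exp(-qT) = 1.0000000000; exp(-rT) = 0.9856046187
Vega = S * exp(-qT) * phi(d1) * sqrt(T) = 86.7400 * 1.0000000000 * 0.3788256954 * 0.7071067812 = 23.235063


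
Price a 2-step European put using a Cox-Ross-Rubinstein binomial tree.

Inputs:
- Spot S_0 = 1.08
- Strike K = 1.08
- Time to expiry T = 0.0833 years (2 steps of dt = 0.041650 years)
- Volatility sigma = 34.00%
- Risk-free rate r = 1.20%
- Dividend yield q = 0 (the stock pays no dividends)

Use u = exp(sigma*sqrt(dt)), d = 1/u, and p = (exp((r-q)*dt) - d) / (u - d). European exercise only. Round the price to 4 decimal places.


dt = T/N = 0.041650
u = exp(sigma*sqrt(dt)) = 1.071852; d = 1/u = 0.932964
p = (exp((r-q)*dt) - d) / (u - d) = 0.486259
Discount per step: exp(-r*dt) = 0.999500
Stock lattice S(k, i) with i counting down-moves:
  k=0: S(0,0) = 1.0800
  k=1: S(1,0) = 1.1576; S(1,1) = 1.0076
  k=2: S(2,0) = 1.2408; S(2,1) = 1.0800; S(2,2) = 0.9401
Terminal payoffs V(N, i) = max(K - S_T, 0):
  V(2,0) = 0.000000; V(2,1) = 0.000000; V(2,2) = 0.139944
Backward induction: V(k, i) = exp(-r*dt) * [p * V(k+1, i) + (1-p) * V(k+1, i+1)].
  V(1,0) = exp(-r*dt) * [p*0.000000 + (1-p)*0.000000] = 0.000000
  V(1,1) = exp(-r*dt) * [p*0.000000 + (1-p)*0.139944] = 0.071859
  V(0,0) = exp(-r*dt) * [p*0.000000 + (1-p)*0.071859] = 0.036898

Answer: Price = V(0,0) = 0.0369


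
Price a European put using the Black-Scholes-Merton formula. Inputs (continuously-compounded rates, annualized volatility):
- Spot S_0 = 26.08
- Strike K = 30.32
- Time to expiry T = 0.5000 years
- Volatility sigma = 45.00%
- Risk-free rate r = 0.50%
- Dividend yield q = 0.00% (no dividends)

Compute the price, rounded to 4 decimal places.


d1 = (ln(S/K) + (r - q + 0.5*sigma^2) * T) / (sigma * sqrt(T)) = -0.30645638
d2 = d1 - sigma * sqrt(T) = -0.62465443
exp(-rT) = 0.99750312; exp(-qT) = 1.00000000
P = K * exp(-rT) * N(-d2) - S_0 * exp(-qT) * N(-d1)
N(-d1) = 0.62037141; N(-d2) = 0.73390106
P = 30.3200 * 0.99750312 * 0.73390106 - 26.0800 * 1.00000000 * 0.62037141 = 6.0170

Answer: Price = 6.0170


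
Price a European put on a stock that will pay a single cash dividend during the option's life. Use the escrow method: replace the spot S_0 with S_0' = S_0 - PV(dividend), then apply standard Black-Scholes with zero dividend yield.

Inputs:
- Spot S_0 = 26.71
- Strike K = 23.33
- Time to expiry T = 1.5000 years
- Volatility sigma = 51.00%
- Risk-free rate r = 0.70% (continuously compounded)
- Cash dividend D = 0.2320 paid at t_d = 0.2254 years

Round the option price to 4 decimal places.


Answer: Price = 4.5213

Derivation:
PV(D) = D * exp(-r * t_d) = 0.2320 * 0.99842344 = 0.23163424
S_0' = S_0 - PV(D) = 26.7100 - 0.23163424 = 26.47836576
d1 = (ln(S_0'/K) + (r + sigma^2/2)*T) / (sigma*sqrt(T)) = 0.53178411
d2 = d1 - sigma*sqrt(T) = -0.09283578
exp(-rT) = 0.98955493
N(-d1) = 0.29743777; N(-d2) = 0.53698299
P = K * exp(-rT) * N(-d2) - S_0' * N(-d1) = 23.3300 * 0.98955493 * 0.53698299 - 26.47836576 * 0.29743777 = 4.5213


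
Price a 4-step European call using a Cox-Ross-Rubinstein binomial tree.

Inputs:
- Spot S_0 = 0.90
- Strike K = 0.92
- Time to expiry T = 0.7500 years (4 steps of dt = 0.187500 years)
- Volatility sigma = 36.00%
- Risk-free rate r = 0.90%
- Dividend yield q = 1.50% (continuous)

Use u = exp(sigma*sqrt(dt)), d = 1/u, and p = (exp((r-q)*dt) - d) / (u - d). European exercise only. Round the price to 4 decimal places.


dt = T/N = 0.187500
u = exp(sigma*sqrt(dt)) = 1.168691; d = 1/u = 0.855658
p = (exp((r-q)*dt) - d) / (u - d) = 0.457516
Discount per step: exp(-r*dt) = 0.998314
Stock lattice S(k, i) with i counting down-moves:
  k=0: S(0,0) = 0.9000
  k=1: S(1,0) = 1.0518; S(1,1) = 0.7701
  k=2: S(2,0) = 1.2293; S(2,1) = 0.9000; S(2,2) = 0.6589
  k=3: S(3,0) = 1.4366; S(3,1) = 1.0518; S(3,2) = 0.7701; S(3,3) = 0.5638
  k=4: S(4,0) = 1.6790; S(4,1) = 1.2293; S(4,2) = 0.9000; S(4,3) = 0.6589; S(4,4) = 0.4824
Terminal payoffs V(N, i) = max(S_T - K, 0):
  V(4,0) = 0.758965; V(4,1) = 0.309255; V(4,2) = 0.000000; V(4,3) = 0.000000; V(4,4) = 0.000000
Backward induction: V(k, i) = exp(-r*dt) * [p * V(k+1, i) + (1-p) * V(k+1, i+1)].
  V(3,0) = exp(-r*dt) * [p*0.758965 + (1-p)*0.309255] = 0.514136
  V(3,1) = exp(-r*dt) * [p*0.309255 + (1-p)*0.000000] = 0.141251
  V(3,2) = exp(-r*dt) * [p*0.000000 + (1-p)*0.000000] = 0.000000
  V(3,3) = exp(-r*dt) * [p*0.000000 + (1-p)*0.000000] = 0.000000
  V(2,0) = exp(-r*dt) * [p*0.514136 + (1-p)*0.141251] = 0.311326
  V(2,1) = exp(-r*dt) * [p*0.141251 + (1-p)*0.000000] = 0.064515
  V(2,2) = exp(-r*dt) * [p*0.000000 + (1-p)*0.000000] = 0.000000
  V(1,0) = exp(-r*dt) * [p*0.311326 + (1-p)*0.064515] = 0.177136
  V(1,1) = exp(-r*dt) * [p*0.064515 + (1-p)*0.000000] = 0.029467
  V(0,0) = exp(-r*dt) * [p*0.177136 + (1-p)*0.029467] = 0.096864

Answer: Price = V(0,0) = 0.0969


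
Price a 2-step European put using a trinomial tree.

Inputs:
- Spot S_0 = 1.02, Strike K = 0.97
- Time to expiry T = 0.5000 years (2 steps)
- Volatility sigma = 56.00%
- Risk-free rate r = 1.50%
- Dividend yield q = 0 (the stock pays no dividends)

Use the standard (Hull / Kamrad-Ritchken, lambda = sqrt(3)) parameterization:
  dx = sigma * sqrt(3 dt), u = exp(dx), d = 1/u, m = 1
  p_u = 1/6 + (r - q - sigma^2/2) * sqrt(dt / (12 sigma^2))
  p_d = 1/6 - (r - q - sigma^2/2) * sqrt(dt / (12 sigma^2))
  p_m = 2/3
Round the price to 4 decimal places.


dt = T/N = 0.250000; dx = sigma*sqrt(3*dt) = 0.484974
u = exp(dx) = 1.624133; d = 1/u = 0.615713
p_u = 0.130118, p_m = 0.666667, p_d = 0.203215
Discount per step: exp(-r*dt) = 0.996257
Stock lattice S(k, j) with j the centered position index:
  k=0: S(0,+0) = 1.0200
  k=1: S(1,-1) = 0.6280; S(1,+0) = 1.0200; S(1,+1) = 1.6566
  k=2: S(2,-2) = 0.3867; S(2,-1) = 0.6280; S(2,+0) = 1.0200; S(2,+1) = 1.6566; S(2,+2) = 2.6906
Terminal payoffs V(N, j) = max(K - S_T, 0):
  V(2,-2) = 0.583315; V(2,-1) = 0.341973; V(2,+0) = 0.000000; V(2,+1) = 0.000000; V(2,+2) = 0.000000
Backward induction: V(k, j) = exp(-r*dt) * [p_u * V(k+1, j+1) + p_m * V(k+1, j) + p_d * V(k+1, j-1)]
  V(1,-1) = exp(-r*dt) * [p_u*0.000000 + p_m*0.341973 + p_d*0.583315] = 0.345223
  V(1,+0) = exp(-r*dt) * [p_u*0.000000 + p_m*0.000000 + p_d*0.341973] = 0.069234
  V(1,+1) = exp(-r*dt) * [p_u*0.000000 + p_m*0.000000 + p_d*0.000000] = 0.000000
  V(0,+0) = exp(-r*dt) * [p_u*0.000000 + p_m*0.069234 + p_d*0.345223] = 0.115875

Answer: Price = V(0,0) = 0.1159


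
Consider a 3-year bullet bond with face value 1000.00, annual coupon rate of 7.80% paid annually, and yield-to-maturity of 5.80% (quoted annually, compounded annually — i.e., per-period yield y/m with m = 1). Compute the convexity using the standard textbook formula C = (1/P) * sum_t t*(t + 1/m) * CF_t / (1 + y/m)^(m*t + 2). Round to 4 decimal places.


Coupon per period c = face * coupon_rate / m = 78.000000
Periods per year m = 1; per-period yield y/m = 0.058000
Number of cashflows N = 3
Cashflows (t years, CF_t, discount factor 1/(1+y/m)^(m*t), PV):
  t = 1.0000: CF_t = 78.000000, DF = 0.945180, PV = 73.724008
  t = 2.0000: CF_t = 78.000000, DF = 0.893364, PV = 69.682427
  t = 3.0000: CF_t = 1078.000000, DF = 0.844390, PV = 910.252243
Price P = sum_t PV_t = 1053.658677
Convexity numerator sum_t t*(t + 1/m) * CF_t / (1+y/m)^(m*t + 2):
  t = 1.0000: term = 131.724814
  t = 2.0000: term = 373.510816
  t = 3.0000: term = 9758.243892
Convexity = (1/P) * sum = 10263.479522 / 1053.658677 = 9.740801

Answer: Convexity = 9.7408


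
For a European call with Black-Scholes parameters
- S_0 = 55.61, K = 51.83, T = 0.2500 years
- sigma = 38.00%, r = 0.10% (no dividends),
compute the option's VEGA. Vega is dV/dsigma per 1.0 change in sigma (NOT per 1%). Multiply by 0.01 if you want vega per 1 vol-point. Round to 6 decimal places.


d1 = 0.4668100474; d2 = 0.2768100474
phi(d1) = 0.3577594866; exp(-qT) = 1.0000000000; exp(-rT) = 0.9997500312
Vega = S * exp(-qT) * phi(d1) * sqrt(T) = 55.6100 * 1.0000000000 * 0.3577594866 * 0.5000000000 = 9.947503

Answer: Vega = 9.947503


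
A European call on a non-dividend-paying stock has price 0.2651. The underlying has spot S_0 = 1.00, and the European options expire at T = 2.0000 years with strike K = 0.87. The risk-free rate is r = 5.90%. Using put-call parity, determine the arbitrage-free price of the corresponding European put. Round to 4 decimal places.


Answer: Put price = 0.0383

Derivation:
Put-call parity: C - P = S_0 * exp(-qT) - K * exp(-rT).
S_0 * exp(-qT) = 1.0000 * 1.00000000 = 1.00000000
K * exp(-rT) = 0.8700 * 0.88869605 = 0.77316557
P = C - S*exp(-qT) + K*exp(-rT)
P = 0.2651 - 1.00000000 + 0.77316557 = 0.0383


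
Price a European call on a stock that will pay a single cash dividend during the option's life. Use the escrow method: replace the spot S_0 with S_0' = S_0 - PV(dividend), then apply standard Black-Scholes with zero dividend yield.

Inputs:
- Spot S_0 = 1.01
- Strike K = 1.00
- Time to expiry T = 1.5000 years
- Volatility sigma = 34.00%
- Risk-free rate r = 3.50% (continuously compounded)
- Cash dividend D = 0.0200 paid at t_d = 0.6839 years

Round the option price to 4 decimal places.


Answer: Price = 0.1816

Derivation:
PV(D) = D * exp(-r * t_d) = 0.0200 * 0.97634771 = 0.01952695
S_0' = S_0 - PV(D) = 1.0100 - 0.01952695 = 0.99047305
d1 = (ln(S_0'/K) + (r + sigma^2/2)*T) / (sigma*sqrt(T)) = 0.31129502
d2 = d1 - sigma*sqrt(T) = -0.10511823
exp(-rT) = 0.94885432
N(d1) = 0.62221182; N(d2) = 0.45814100
C = S_0' * N(d1) - K * exp(-rT) * N(d2) = 0.99047305 * 0.62221182 - 1.0000 * 0.94885432 * 0.45814100 = 0.1816


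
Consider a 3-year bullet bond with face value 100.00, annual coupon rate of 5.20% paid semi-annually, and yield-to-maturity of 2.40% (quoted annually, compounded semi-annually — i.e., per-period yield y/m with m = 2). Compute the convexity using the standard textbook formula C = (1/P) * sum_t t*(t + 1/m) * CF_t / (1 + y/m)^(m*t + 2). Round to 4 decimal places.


Coupon per period c = face * coupon_rate / m = 2.600000
Periods per year m = 2; per-period yield y/m = 0.012000
Number of cashflows N = 6
Cashflows (t years, CF_t, discount factor 1/(1+y/m)^(m*t), PV):
  t = 0.5000: CF_t = 2.600000, DF = 0.988142, PV = 2.569170
  t = 1.0000: CF_t = 2.600000, DF = 0.976425, PV = 2.538705
  t = 1.5000: CF_t = 2.600000, DF = 0.964847, PV = 2.508602
  t = 2.0000: CF_t = 2.600000, DF = 0.953406, PV = 2.478856
  t = 2.5000: CF_t = 2.600000, DF = 0.942101, PV = 2.449462
  t = 3.0000: CF_t = 102.600000, DF = 0.930930, PV = 95.513396
Price P = sum_t PV_t = 108.058192
Convexity numerator sum_t t*(t + 1/m) * CF_t / (1+y/m)^(m*t + 2):
  t = 0.5000: term = 1.254301
  t = 1.0000: term = 3.718284
  t = 1.5000: term = 7.348387
  t = 2.0000: term = 12.102087
  t = 2.5000: term = 17.937876
  t = 3.0000: term = 979.247699
Convexity = (1/P) * sum = 1021.608635 / 108.058192 = 9.454245

Answer: Convexity = 9.4542


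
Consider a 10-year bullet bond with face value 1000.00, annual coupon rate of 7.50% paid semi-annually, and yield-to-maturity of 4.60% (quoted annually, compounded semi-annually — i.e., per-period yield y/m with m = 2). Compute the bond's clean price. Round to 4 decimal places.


Coupon per period c = face * coupon_rate / m = 37.500000
Periods per year m = 2; per-period yield y/m = 0.023000
Number of cashflows N = 20
Cashflows (t years, CF_t, discount factor 1/(1+y/m)^(m*t), PV):
  t = 0.5000: CF_t = 37.500000, DF = 0.977517, PV = 36.656891
  t = 1.0000: CF_t = 37.500000, DF = 0.955540, PV = 35.832739
  t = 1.5000: CF_t = 37.500000, DF = 0.934056, PV = 35.027115
  t = 2.0000: CF_t = 37.500000, DF = 0.913056, PV = 34.239604
  t = 2.5000: CF_t = 37.500000, DF = 0.892528, PV = 33.469799
  t = 3.0000: CF_t = 37.500000, DF = 0.872461, PV = 32.717301
  t = 3.5000: CF_t = 37.500000, DF = 0.852846, PV = 31.981721
  t = 4.0000: CF_t = 37.500000, DF = 0.833671, PV = 31.262679
  t = 4.5000: CF_t = 37.500000, DF = 0.814928, PV = 30.559804
  t = 5.0000: CF_t = 37.500000, DF = 0.796606, PV = 29.872731
  t = 5.5000: CF_t = 37.500000, DF = 0.778696, PV = 29.201106
  t = 6.0000: CF_t = 37.500000, DF = 0.761189, PV = 28.544580
  t = 6.5000: CF_t = 37.500000, DF = 0.744075, PV = 27.902816
  t = 7.0000: CF_t = 37.500000, DF = 0.727346, PV = 27.275480
  t = 7.5000: CF_t = 37.500000, DF = 0.710993, PV = 26.662248
  t = 8.0000: CF_t = 37.500000, DF = 0.695008, PV = 26.062803
  t = 8.5000: CF_t = 37.500000, DF = 0.679382, PV = 25.476836
  t = 9.0000: CF_t = 37.500000, DF = 0.664108, PV = 24.904043
  t = 9.5000: CF_t = 37.500000, DF = 0.649177, PV = 24.344128
  t = 10.0000: CF_t = 1037.500000, DF = 0.634581, PV = 658.378183
Price P = sum_t PV_t = 1230.372607

Answer: Price = 1230.3726


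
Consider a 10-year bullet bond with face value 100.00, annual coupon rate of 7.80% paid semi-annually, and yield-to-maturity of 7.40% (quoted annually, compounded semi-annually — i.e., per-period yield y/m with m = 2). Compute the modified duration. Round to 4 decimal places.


Coupon per period c = face * coupon_rate / m = 3.900000
Periods per year m = 2; per-period yield y/m = 0.037000
Number of cashflows N = 20
Cashflows (t years, CF_t, discount factor 1/(1+y/m)^(m*t), PV):
  t = 0.5000: CF_t = 3.900000, DF = 0.964320, PV = 3.760849
  t = 1.0000: CF_t = 3.900000, DF = 0.929913, PV = 3.626662
  t = 1.5000: CF_t = 3.900000, DF = 0.896734, PV = 3.497263
  t = 2.0000: CF_t = 3.900000, DF = 0.864739, PV = 3.372482
  t = 2.5000: CF_t = 3.900000, DF = 0.833885, PV = 3.252152
  t = 3.0000: CF_t = 3.900000, DF = 0.804132, PV = 3.136116
  t = 3.5000: CF_t = 3.900000, DF = 0.775441, PV = 3.024220
  t = 4.0000: CF_t = 3.900000, DF = 0.747773, PV = 2.916316
  t = 4.5000: CF_t = 3.900000, DF = 0.721093, PV = 2.812262
  t = 5.0000: CF_t = 3.900000, DF = 0.695364, PV = 2.711921
  t = 5.5000: CF_t = 3.900000, DF = 0.670554, PV = 2.615160
  t = 6.0000: CF_t = 3.900000, DF = 0.646629, PV = 2.521852
  t = 6.5000: CF_t = 3.900000, DF = 0.623557, PV = 2.431872
  t = 7.0000: CF_t = 3.900000, DF = 0.601309, PV = 2.345104
  t = 7.5000: CF_t = 3.900000, DF = 0.579854, PV = 2.261431
  t = 8.0000: CF_t = 3.900000, DF = 0.559165, PV = 2.180743
  t = 8.5000: CF_t = 3.900000, DF = 0.539214, PV = 2.102935
  t = 9.0000: CF_t = 3.900000, DF = 0.519975, PV = 2.027902
  t = 9.5000: CF_t = 3.900000, DF = 0.501422, PV = 1.955547
  t = 10.0000: CF_t = 103.900000, DF = 0.483532, PV = 50.238934
Price P = sum_t PV_t = 102.791721
First compute Macaulay numerator sum_t t * PV_t:
  t * PV_t at t = 0.5000: 1.880424
  t * PV_t at t = 1.0000: 3.626662
  t * PV_t at t = 1.5000: 5.245895
  t * PV_t at t = 2.0000: 6.744963
  t * PV_t at t = 2.5000: 8.130380
  t * PV_t at t = 3.0000: 9.408347
  t * PV_t at t = 3.5000: 10.584768
  t * PV_t at t = 4.0000: 11.665263
  t * PV_t at t = 4.5000: 12.655180
  t * PV_t at t = 5.0000: 13.559605
  t * PV_t at t = 5.5000: 14.383381
  t * PV_t at t = 6.0000: 15.131110
  t * PV_t at t = 6.5000: 15.807170
  t * PV_t at t = 7.0000: 16.415725
  t * PV_t at t = 7.5000: 16.960729
  t * PV_t at t = 8.0000: 17.445945
  t * PV_t at t = 8.5000: 17.874943
  t * PV_t at t = 9.0000: 18.251119
  t * PV_t at t = 9.5000: 18.577696
  t * PV_t at t = 10.0000: 502.389345
Macaulay duration D = 736.738650 / 102.791721 = 7.167296
Modified duration = D / (1 + y/m) = 7.167296 / (1 + 0.037000) = 6.911568

Answer: Modified duration = 6.9116


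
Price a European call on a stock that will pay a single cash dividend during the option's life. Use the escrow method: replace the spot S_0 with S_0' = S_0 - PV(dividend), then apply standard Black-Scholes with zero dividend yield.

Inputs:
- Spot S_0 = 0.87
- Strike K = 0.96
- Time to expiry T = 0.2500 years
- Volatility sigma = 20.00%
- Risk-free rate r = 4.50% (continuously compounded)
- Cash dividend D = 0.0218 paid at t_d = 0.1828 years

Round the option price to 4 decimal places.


Answer: Price = 0.0059

Derivation:
PV(D) = D * exp(-r * t_d) = 0.0218 * 0.99180774 = 0.02162141
S_0' = S_0 - PV(D) = 0.8700 - 0.02162141 = 0.84837859
d1 = (ln(S_0'/K) + (r + sigma^2/2)*T) / (sigma*sqrt(T)) = -1.07356296
d2 = d1 - sigma*sqrt(T) = -1.17356296
exp(-rT) = 0.98881304
N(d1) = 0.14150930; N(d2) = 0.12028506
C = S_0' * N(d1) - K * exp(-rT) * N(d2) = 0.84837859 * 0.14150930 - 0.9600 * 0.98881304 * 0.12028506 = 0.0059


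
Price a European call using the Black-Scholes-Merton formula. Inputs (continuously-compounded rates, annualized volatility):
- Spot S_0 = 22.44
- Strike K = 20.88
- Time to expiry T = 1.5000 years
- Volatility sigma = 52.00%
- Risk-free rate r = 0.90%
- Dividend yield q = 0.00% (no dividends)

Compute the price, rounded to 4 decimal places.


d1 = (ln(S/K) + (r - q + 0.5*sigma^2) * T) / (sigma * sqrt(T)) = 0.45276827
d2 = d1 - sigma * sqrt(T) = -0.18409907
exp(-rT) = 0.98659072; exp(-qT) = 1.00000000
C = S_0 * exp(-qT) * N(d1) - K * exp(-rT) * N(d2)
N(d1) = 0.67464219; N(d2) = 0.42696787
C = 22.4400 * 1.00000000 * 0.67464219 - 20.8800 * 0.98659072 * 0.42696787 = 6.3434

Answer: Price = 6.3434


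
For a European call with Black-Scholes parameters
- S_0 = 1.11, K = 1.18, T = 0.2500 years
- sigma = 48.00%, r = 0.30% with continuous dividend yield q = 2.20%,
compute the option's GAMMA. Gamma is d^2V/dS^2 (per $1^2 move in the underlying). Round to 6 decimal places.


Answer: Gamma = 1.471625

Derivation:
d1 = -0.1546017631; d2 = -0.3946017631
phi(d1) = 0.3942029559; exp(-qT) = 0.9945150973; exp(-rT) = 0.9992502812
Gamma = exp(-qT) * phi(d1) / (S * sigma * sqrt(T)) = 0.9945150973 * 0.3942029559 / (1.1100 * 0.4800 * 0.5000000000) = 1.471625


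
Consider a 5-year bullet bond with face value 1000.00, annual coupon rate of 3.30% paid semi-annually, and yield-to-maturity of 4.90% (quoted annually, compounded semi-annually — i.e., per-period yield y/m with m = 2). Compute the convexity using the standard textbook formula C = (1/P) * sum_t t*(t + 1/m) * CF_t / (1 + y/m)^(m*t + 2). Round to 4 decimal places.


Answer: Convexity = 23.6644

Derivation:
Coupon per period c = face * coupon_rate / m = 16.500000
Periods per year m = 2; per-period yield y/m = 0.024500
Number of cashflows N = 10
Cashflows (t years, CF_t, discount factor 1/(1+y/m)^(m*t), PV):
  t = 0.5000: CF_t = 16.500000, DF = 0.976086, PV = 16.105417
  t = 1.0000: CF_t = 16.500000, DF = 0.952744, PV = 15.720271
  t = 1.5000: CF_t = 16.500000, DF = 0.929960, PV = 15.344334
  t = 2.0000: CF_t = 16.500000, DF = 0.907721, PV = 14.977388
  t = 2.5000: CF_t = 16.500000, DF = 0.886013, PV = 14.619218
  t = 3.0000: CF_t = 16.500000, DF = 0.864825, PV = 14.269612
  t = 3.5000: CF_t = 16.500000, DF = 0.844143, PV = 13.928367
  t = 4.0000: CF_t = 16.500000, DF = 0.823957, PV = 13.595283
  t = 4.5000: CF_t = 16.500000, DF = 0.804252, PV = 13.270164
  t = 5.0000: CF_t = 1016.500000, DF = 0.785019, PV = 797.972189
Price P = sum_t PV_t = 929.802243
Convexity numerator sum_t t*(t + 1/m) * CF_t / (1+y/m)^(m*t + 2):
  t = 0.5000: term = 7.672167
  t = 1.0000: term = 22.466083
  t = 1.5000: term = 43.857653
  t = 2.0000: term = 71.348061
  t = 2.5000: term = 104.462753
  t = 3.0000: term = 142.750468
  t = 3.5000: term = 185.782291
  t = 4.0000: term = 233.150753
  t = 4.5000: term = 284.468952
  t = 5.0000: term = 20907.231301
Convexity = (1/P) * sum = 22003.190482 / 929.802243 = 23.664377


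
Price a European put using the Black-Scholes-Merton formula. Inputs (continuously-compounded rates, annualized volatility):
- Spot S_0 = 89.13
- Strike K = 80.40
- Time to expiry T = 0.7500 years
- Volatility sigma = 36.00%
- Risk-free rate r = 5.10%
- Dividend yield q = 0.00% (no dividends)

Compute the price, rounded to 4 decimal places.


d1 = (ln(S/K) + (r - q + 0.5*sigma^2) * T) / (sigma * sqrt(T)) = 0.60920654
d2 = d1 - sigma * sqrt(T) = 0.29743739
exp(-rT) = 0.96247229; exp(-qT) = 1.00000000
P = K * exp(-rT) * N(-d2) - S_0 * exp(-qT) * N(-d1)
N(-d1) = 0.27119377; N(-d2) = 0.38306630
P = 80.4000 * 0.96247229 * 0.38306630 - 89.1300 * 1.00000000 * 0.27119377 = 5.4712

Answer: Price = 5.4712


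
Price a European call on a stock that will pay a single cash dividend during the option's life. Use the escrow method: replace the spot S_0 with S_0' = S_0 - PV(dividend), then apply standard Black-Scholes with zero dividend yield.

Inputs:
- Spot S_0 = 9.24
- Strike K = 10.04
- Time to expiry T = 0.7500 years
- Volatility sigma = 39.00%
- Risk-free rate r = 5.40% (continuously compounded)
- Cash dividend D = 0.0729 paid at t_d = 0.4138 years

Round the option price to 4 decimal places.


Answer: Price = 1.0387

Derivation:
PV(D) = D * exp(-r * t_d) = 0.0729 * 0.97790260 = 0.07128910
S_0' = S_0 - PV(D) = 9.2400 - 0.07128910 = 9.16871090
d1 = (ln(S_0'/K) + (r + sigma^2/2)*T) / (sigma*sqrt(T)) = 0.02000618
d2 = d1 - sigma*sqrt(T) = -0.31774373
exp(-rT) = 0.96030916
N(d1) = 0.50798078; N(d2) = 0.37533967
C = S_0' * N(d1) - K * exp(-rT) * N(d2) = 9.16871090 * 0.50798078 - 10.0400 * 0.96030916 * 0.37533967 = 1.0387
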